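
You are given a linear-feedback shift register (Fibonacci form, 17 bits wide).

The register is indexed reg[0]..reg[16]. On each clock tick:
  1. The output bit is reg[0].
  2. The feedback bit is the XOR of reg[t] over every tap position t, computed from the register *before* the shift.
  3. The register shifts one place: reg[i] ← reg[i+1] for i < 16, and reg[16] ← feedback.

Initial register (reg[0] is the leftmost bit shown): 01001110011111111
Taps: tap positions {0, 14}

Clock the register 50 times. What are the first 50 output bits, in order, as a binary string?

step | reg (before) | out | fb
   0 | 01001110011111111 | 0 | 1
   1 | 10011100111111111 | 1 | 0
   2 | 00111001111111110 | 0 | 1
   3 | 01110011111111101 | 0 | 1
   4 | 11100111111111011 | 1 | 1
   5 | 11001111111110111 | 1 | 0
   6 | 10011111111101110 | 1 | 0
   7 | 00111111111011100 | 0 | 1
   8 | 01111111110111001 | 0 | 0
   9 | 11111111101110010 | 1 | 1
  10 | 11111111011100101 | 1 | 0
  11 | 11111110111001010 | 1 | 1
  12 | 11111101110010101 | 1 | 0
  13 | 11111011100101010 | 1 | 1
  14 | 11110111001010101 | 1 | 0
  15 | 11101110010101010 | 1 | 1
  16 | 11011100101010101 | 1 | 0
  17 | 10111001010101010 | 1 | 1
  18 | 01110010101010101 | 0 | 1
  19 | 11100101010101011 | 1 | 1
  20 | 11001010101010111 | 1 | 0
  21 | 10010101010101110 | 1 | 0
  22 | 00101010101011100 | 0 | 1
  23 | 01010101010111001 | 0 | 0
  24 | 10101010101110010 | 1 | 1
  25 | 01010101011100101 | 0 | 1
  26 | 10101010111001011 | 1 | 1
  27 | 01010101110010111 | 0 | 1
  28 | 10101011100101111 | 1 | 0
  29 | 01010111001011110 | 0 | 1
  30 | 10101110010111101 | 1 | 0
  31 | 01011100101111010 | 0 | 0
  32 | 10111001011110100 | 1 | 0
  33 | 01110010111101000 | 0 | 0
  34 | 11100101111010000 | 1 | 1
  35 | 11001011110100001 | 1 | 1
  36 | 10010111101000011 | 1 | 1
  37 | 00101111010000111 | 0 | 1
  38 | 01011110100001111 | 0 | 1
  39 | 10111101000011111 | 1 | 0
  40 | 01111010000111110 | 0 | 1
  41 | 11110100001111101 | 1 | 0
  42 | 11101000011111010 | 1 | 1
  43 | 11010000111110101 | 1 | 0
  44 | 10100001111101010 | 1 | 1
  45 | 01000011111010101 | 0 | 1
  46 | 10000111110101011 | 1 | 1
  47 | 00001111101010111 | 0 | 1
  48 | 00011111010101111 | 0 | 1
  49 | 00111110101011111 | 0 | 1

01001110011111111101110010101010101110010111101000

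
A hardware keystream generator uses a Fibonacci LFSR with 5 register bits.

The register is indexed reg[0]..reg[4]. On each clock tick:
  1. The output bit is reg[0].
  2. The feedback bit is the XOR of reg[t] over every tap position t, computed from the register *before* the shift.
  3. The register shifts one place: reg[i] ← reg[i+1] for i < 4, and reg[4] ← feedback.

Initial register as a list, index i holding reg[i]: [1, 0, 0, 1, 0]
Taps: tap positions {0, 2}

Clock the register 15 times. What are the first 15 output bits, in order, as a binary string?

k : reg_k → out_k, fb_k
0: 10010 → 1, fb=1
1: 00101 → 0, fb=1
2: 01011 → 0, fb=0
3: 10110 → 1, fb=0
4: 01100 → 0, fb=1
5: 11001 → 1, fb=1
6: 10011 → 1, fb=1
7: 00111 → 0, fb=1
8: 01111 → 0, fb=1
9: 11111 → 1, fb=0
10: 11110 → 1, fb=0
11: 11100 → 1, fb=0
12: 11000 → 1, fb=1
13: 10001 → 1, fb=1
14: 00011 → 0, fb=0

100101100111110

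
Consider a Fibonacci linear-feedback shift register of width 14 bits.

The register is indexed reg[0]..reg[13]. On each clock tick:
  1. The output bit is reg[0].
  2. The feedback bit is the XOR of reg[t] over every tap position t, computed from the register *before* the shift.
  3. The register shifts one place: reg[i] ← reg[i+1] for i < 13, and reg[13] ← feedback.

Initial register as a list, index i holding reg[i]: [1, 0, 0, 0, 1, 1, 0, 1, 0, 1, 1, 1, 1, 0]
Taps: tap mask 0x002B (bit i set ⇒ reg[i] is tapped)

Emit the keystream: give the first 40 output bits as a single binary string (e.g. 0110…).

k : reg_k → out_k, fb_k
0: 10001101011110 → 1, fb=0
1: 00011010111100 → 0, fb=1
2: 00110101111001 → 0, fb=0
3: 01101011110010 → 0, fb=1
4: 11010111100101 → 1, fb=0
5: 10101111001010 → 1, fb=0
6: 01011110010100 → 0, fb=1
7: 10111100101001 → 1, fb=1
8: 01111001010011 → 0, fb=0
9: 11110010100110 → 1, fb=1
10: 11100101001101 → 1, fb=1
11: 11001010011011 → 1, fb=0
12: 10010100110110 → 1, fb=1
13: 00101001101101 → 0, fb=0
14: 01010011011010 → 0, fb=0
15: 10100110110100 → 1, fb=0
16: 01001101101000 → 0, fb=0
17: 10011011010000 → 1, fb=0
18: 00110110100000 → 0, fb=0
19: 01101101000000 → 0, fb=0
20: 11011010000000 → 1, fb=1
21: 10110100000001 → 1, fb=1
22: 01101000000011 → 0, fb=1
23: 11010000000111 → 1, fb=1
24: 10100000001111 → 1, fb=1
25: 01000000011111 → 0, fb=1
26: 10000000111111 → 1, fb=1
27: 00000001111111 → 0, fb=0
28: 00000011111110 → 0, fb=0
29: 00000111111100 → 0, fb=1
30: 00001111111001 → 0, fb=1
31: 00011111110011 → 0, fb=0
32: 00111111100110 → 0, fb=0
33: 01111111001100 → 0, fb=1
34: 11111110011001 → 1, fb=0
35: 11111100110010 → 1, fb=0
36: 11111001100100 → 1, fb=1
37: 11110011001001 → 1, fb=1
38: 11100110010011 → 1, fb=1
39: 11001100100111 → 1, fb=1

1000110101111001010011011010000000111111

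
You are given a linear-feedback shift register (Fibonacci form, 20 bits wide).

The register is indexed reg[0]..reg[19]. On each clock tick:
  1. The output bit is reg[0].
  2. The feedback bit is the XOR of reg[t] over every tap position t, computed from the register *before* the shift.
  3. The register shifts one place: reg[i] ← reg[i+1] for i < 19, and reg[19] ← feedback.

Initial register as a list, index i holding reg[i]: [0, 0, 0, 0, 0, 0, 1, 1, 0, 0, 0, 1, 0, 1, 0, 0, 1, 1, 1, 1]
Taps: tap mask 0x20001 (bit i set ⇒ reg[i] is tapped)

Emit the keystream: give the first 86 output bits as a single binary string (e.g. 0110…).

step | reg (before) | out | fb
   0 | 00000011000101001111 | 0 | 1
   1 | 00000110001010011111 | 0 | 1
   2 | 00001100010100111111 | 0 | 1
   3 | 00011000101001111111 | 0 | 1
   4 | 00110001010011111111 | 0 | 1
   5 | 01100010100111111111 | 0 | 1
   6 | 11000101001111111111 | 1 | 0
   7 | 10001010011111111110 | 1 | 0
   8 | 00010100111111111100 | 0 | 1
   9 | 00101001111111111001 | 0 | 0
  10 | 01010011111111110010 | 0 | 0
  11 | 10100111111111100100 | 1 | 0
  12 | 01001111111111001000 | 0 | 0
  13 | 10011111111110010000 | 1 | 1
  14 | 00111111111100100001 | 0 | 0
  15 | 01111111111001000010 | 0 | 0
  16 | 11111111110010000100 | 1 | 0
  17 | 11111111100100001000 | 1 | 1
  18 | 11111111001000010001 | 1 | 1
  19 | 11111110010000100011 | 1 | 1
  20 | 11111100100001000111 | 1 | 0
  21 | 11111001000010001110 | 1 | 0
  22 | 11110010000100011100 | 1 | 0
  23 | 11100100001000111000 | 1 | 1
  24 | 11001000010001110001 | 1 | 1
  25 | 10010000100011100011 | 1 | 1
  26 | 00100001000111000111 | 0 | 1
  27 | 01000010001110001111 | 0 | 1
  28 | 10000100011100011111 | 1 | 0
  29 | 00001000111000111110 | 0 | 1
  30 | 00010001110001111101 | 0 | 1
  31 | 00100011100011111011 | 0 | 0
  32 | 01000111000111110110 | 0 | 1
  33 | 10001110001111101101 | 1 | 0
  34 | 00011100011111011010 | 0 | 0
  35 | 00111000111110110100 | 0 | 1
  36 | 01110001111101101001 | 0 | 0
  37 | 11100011111011010010 | 1 | 1
  38 | 11000111110110100101 | 1 | 0
  39 | 10001111101101001010 | 1 | 1
  40 | 00011111011010010101 | 0 | 1
  41 | 00111110110100101011 | 0 | 0
  42 | 01111101101001010110 | 0 | 1
  43 | 11111011010010101101 | 1 | 0
  44 | 11110110100101011010 | 1 | 1
  45 | 11101101001010110101 | 1 | 0
  46 | 11011010010101101010 | 1 | 1
  47 | 10110100101011010101 | 1 | 0
  48 | 01101001010110101010 | 0 | 0
  49 | 11010010101101010100 | 1 | 0
  50 | 10100101011010101000 | 1 | 1
  51 | 01001010110101010001 | 0 | 0
  52 | 10010101101010100010 | 1 | 1
  53 | 00101011010101000101 | 0 | 1
  54 | 01010110101010001011 | 0 | 0
  55 | 10101101010100010110 | 1 | 0
  56 | 01011010101000101100 | 0 | 1
  57 | 10110101010001011001 | 1 | 1
  58 | 01101010100010110011 | 0 | 0
  59 | 11010101000101100110 | 1 | 0
  60 | 10101010001011001100 | 1 | 0
  61 | 01010100010110011000 | 0 | 0
  62 | 10101000101100110000 | 1 | 1
  63 | 01010001011001100001 | 0 | 0
  64 | 10100010110011000010 | 1 | 1
  65 | 01000101100110000101 | 0 | 1
  66 | 10001011001100001011 | 1 | 1
  67 | 00010110011000010111 | 0 | 1
  68 | 00101100110000101111 | 0 | 1
  69 | 01011001100001011111 | 0 | 1
  70 | 10110011000010111111 | 1 | 0
  71 | 01100110000101111110 | 0 | 1
  72 | 11001100001011111101 | 1 | 0
  73 | 10011000010111111010 | 1 | 1
  74 | 00110000101111110101 | 0 | 1
  75 | 01100001011111101011 | 0 | 0
  76 | 11000010111111010110 | 1 | 0
  77 | 10000101111110101100 | 1 | 0
  78 | 00001011111101011000 | 0 | 0
  79 | 00010111111010110000 | 0 | 0
  80 | 00101111110101100000 | 0 | 0
  81 | 01011111101011000000 | 0 | 0
  82 | 10111111010110000000 | 1 | 1
  83 | 01111110101100000001 | 0 | 0
  84 | 11111101011000000010 | 1 | 1
  85 | 11111010110000000101 | 1 | 0

00000011000101001111111111001000010001110001111101101001010110101010001011001100001011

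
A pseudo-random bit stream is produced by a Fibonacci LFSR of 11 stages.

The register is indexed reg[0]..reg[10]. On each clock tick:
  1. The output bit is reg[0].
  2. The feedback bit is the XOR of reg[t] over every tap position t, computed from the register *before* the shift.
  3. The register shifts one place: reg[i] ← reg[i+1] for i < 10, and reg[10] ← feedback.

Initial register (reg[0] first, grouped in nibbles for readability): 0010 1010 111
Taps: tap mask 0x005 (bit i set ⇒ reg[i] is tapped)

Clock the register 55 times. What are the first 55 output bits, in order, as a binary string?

k : reg_k → out_k, fb_k
0: 00101010111 → 0, fb=1
1: 01010101111 → 0, fb=0
2: 10101011110 → 1, fb=0
3: 01010111100 → 0, fb=0
4: 10101111000 → 1, fb=0
5: 01011110000 → 0, fb=0
6: 10111100000 → 1, fb=0
7: 01111000000 → 0, fb=1
8: 11110000001 → 1, fb=0
9: 11100000010 → 1, fb=0
10: 11000000100 → 1, fb=1
11: 10000001001 → 1, fb=1
12: 00000010011 → 0, fb=0
13: 00000100110 → 0, fb=0
14: 00001001100 → 0, fb=0
15: 00010011000 → 0, fb=0
16: 00100110000 → 0, fb=1
17: 01001100001 → 0, fb=0
18: 10011000010 → 1, fb=1
19: 00110000101 → 0, fb=1
20: 01100001011 → 0, fb=1
21: 11000010111 → 1, fb=1
22: 10000101111 → 1, fb=1
23: 00001011111 → 0, fb=0
24: 00010111110 → 0, fb=0
25: 00101111100 → 0, fb=1
26: 01011111001 → 0, fb=0
27: 10111110010 → 1, fb=0
28: 01111100100 → 0, fb=1
29: 11111001001 → 1, fb=0
30: 11110010010 → 1, fb=0
31: 11100100100 → 1, fb=0
32: 11001001000 → 1, fb=1
33: 10010010001 → 1, fb=1
34: 00100100011 → 0, fb=1
35: 01001000111 → 0, fb=0
36: 10010001110 → 1, fb=1
37: 00100011101 → 0, fb=1
38: 01000111011 → 0, fb=0
39: 10001110110 → 1, fb=1
40: 00011101101 → 0, fb=0
41: 00111011010 → 0, fb=1
42: 01110110101 → 0, fb=1
43: 11101101011 → 1, fb=0
44: 11011010110 → 1, fb=1
45: 10110101101 → 1, fb=0
46: 01101011010 → 0, fb=1
47: 11010110101 → 1, fb=1
48: 10101101011 → 1, fb=0
49: 01011010110 → 0, fb=0
50: 10110101100 → 1, fb=0
51: 01101011000 → 0, fb=1
52: 11010110001 → 1, fb=1
53: 10101100011 → 1, fb=0
54: 01011000110 → 0, fb=0

0010101011110000001001100001011111001001000111011010110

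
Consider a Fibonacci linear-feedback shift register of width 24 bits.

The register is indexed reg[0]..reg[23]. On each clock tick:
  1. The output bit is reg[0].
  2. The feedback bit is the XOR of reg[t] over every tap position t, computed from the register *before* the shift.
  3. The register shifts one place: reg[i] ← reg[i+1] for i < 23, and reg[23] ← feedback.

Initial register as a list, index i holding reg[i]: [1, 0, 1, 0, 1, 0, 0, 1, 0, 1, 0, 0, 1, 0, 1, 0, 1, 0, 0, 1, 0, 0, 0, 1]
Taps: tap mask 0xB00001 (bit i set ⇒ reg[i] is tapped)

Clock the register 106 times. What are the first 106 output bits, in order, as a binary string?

tick  register→output (feedback)
  0  101010010100101010010001→1 (0)
  1  010100101001010100100010→0 (0)
  2  101001010010101001000100→1 (0)
  3  010010100101010010001000→0 (1)
  4  100101001010100100010001→1 (0)
  5  001010010101001000100010→0 (0)
  6  010100101010010001000100→0 (1)
  7  101001010100100010001001→1 (1)
  8  010010101001000100010011→0 (1)
  9  100101010010001000100111→1 (1)
 10  001010100100010001001111→0 (1)
 11  010101001000100010011111→0 (1)
 12  101010010001000100111111→1 (0)
 13  010100100010001001111110→0 (0)
 14  101001000100010011111100→1 (1)
 15  010010001000100111111001→0 (0)
 16  100100010001001111110010→1 (1)
 17  001000100010011111100101→0 (0)
 18  010001000100111111001010→0 (1)
 19  100010001001111110010101→1 (1)
 20  000100010011111100101011→0 (0)
 21  001000100111111001010110→0 (1)
 22  010001001111110010101101→0 (1)
 23  100010011111100101011011→1 (1)
 24  000100111111001010110111→0 (0)
 25  001001111110010101101110→0 (0)
 26  010011111100101011011100→0 (0)
 27  100111111001010110111000→1 (0)
 28  001111110010101101110000→0 (0)
 29  011111100101011011100000→0 (0)
 30  111111001010110111000000→1 (1)
 31  111110010101101110000001→1 (0)
 32  111100101011011100000010→1 (1)
 33  111001010110111000000101→1 (1)
 34  110010101101110000001011→1 (1)
 35  100101011011100000010111→1 (1)
 36  001010110111000000101111→0 (1)
 37  010101101110000001011111→0 (1)
 38  101011011100000010111111→1 (0)
 39  010110111000000101111110→0 (0)
 40  101101110000001011111100→1 (1)
 41  011011100000010111111001→0 (0)
 42  110111000000101111110010→1 (1)
 43  101110000001011111100101→1 (1)
 44  011100000010111111001011→0 (0)
 45  111000000101111110010110→1 (0)
 46  110000001011111100101100→1 (1)
 47  100000010111111001011001→1 (1)
 48  000000101111110010110011→0 (1)
 49  000001011111100101100111→0 (0)
 50  000010111111001011001110→0 (0)
 51  000101111110010110011100→0 (0)
 52  001011111100101100111000→0 (1)
 53  010111111001011001110001→0 (1)
 54  101111110010110011100011→1 (0)
 55  011111100101100111000110→0 (1)
 56  111111001011001110001101→1 (0)
 57  111110010110011100011010→1 (0)
 58  111100101100111000110100→1 (0)
 59  111001011001110001101000→1 (0)
 60  110010110011100011010000→1 (1)
 61  100101100111000110100001→1 (0)
 62  001011001110001101000010→0 (0)
 63  010110011100011010000100→0 (1)
 64  101100111000110100001001→1 (1)
 65  011001110001101000010011→0 (1)
 66  110011100011010000100111→1 (1)
 67  100111000110100001001111→1 (0)
 68  001110001101000010011110→0 (0)
 69  011100011010000100111100→0 (0)
 70  111000110100001001111000→1 (0)
 71  110001101000010011110000→1 (1)
 72  100011010000100111100001→1 (0)
 73  000110100001001111000010→0 (0)
 74  001101000010011110000100→0 (1)
 75  011010000100111100001001→0 (0)
 76  110100001001111000010010→1 (1)
 77  101000010011110000100101→1 (1)
 78  010000100111100001001011→0 (0)
 79  100001001111000010010110→1 (0)
 80  000010011110000100101100→0 (0)
 81  000100111100001001011000→0 (1)
 82  001001111000010010110001→0 (1)
 83  010011110000100101100011→0 (1)
 84  100111100001001011000111→1 (1)
 85  001111000010010110001111→0 (1)
 86  011110000100101100011111→0 (1)
 87  111100001001011000111111→1 (0)
 88  111000010010110001111110→1 (1)
 89  110000100101100011111101→1 (0)
 90  100001001011000111111010→1 (0)
 91  000010010110001111110100→0 (1)
 92  000100101100011111101001→0 (0)
 93  001001011000111111010010→0 (0)
 94  010010110001111110100100→0 (1)
 95  100101100011111101001001→1 (1)
 96  001011000111111010010011→0 (1)
 97  010110001111110100100111→0 (0)
 98  101100011111101001001110→1 (1)
 99  011000111111010010011101→0 (1)
100  110001111110100100111011→1 (1)
101  100011111101001001110111→1 (1)
102  000111111010010011101111→0 (1)
103  001111110100100111011111→0 (1)
104  011111101001001110111111→0 (1)
105  111111010010011101111111→1 (0)

1010100101001010100100010001001111110010101101110000001011111100101100111000110100001001111000010010110001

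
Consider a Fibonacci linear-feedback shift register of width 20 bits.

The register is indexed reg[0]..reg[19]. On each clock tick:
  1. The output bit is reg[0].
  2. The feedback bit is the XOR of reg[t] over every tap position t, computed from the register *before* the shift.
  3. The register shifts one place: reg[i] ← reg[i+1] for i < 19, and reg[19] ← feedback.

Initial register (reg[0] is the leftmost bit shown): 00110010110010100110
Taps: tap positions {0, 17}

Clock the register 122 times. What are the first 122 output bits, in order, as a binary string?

00110010110010100110111011110010111110011101010110011100000111101000100011011010101111110110000110011000111010110111011101

tick  register→output (feedback)
  0  00110010110010100110→0 (1)
  1  01100101100101001101→0 (1)
  2  11001011001010011011→1 (1)
  3  10010110010100110111→1 (0)
  4  00101100101001101110→0 (1)
  5  01011001010011011101→0 (1)
  6  10110010100110111011→1 (1)
  7  01100101001101110111→0 (1)
  8  11001010011011101111→1 (0)
  9  10010100110111011110→1 (0)
 10  00101001101110111100→0 (1)
 11  01010011011101111001→0 (0)
 12  10100110111011110010→1 (1)
 13  01001101110111100101→0 (1)
 14  10011011101111001011→1 (1)
 15  00110111011110010111→0 (1)
 16  01101110111100101111→0 (1)
 17  11011101111001011111→1 (0)
 18  10111011110010111110→1 (0)
 19  01110111100101111100→0 (1)
 20  11101111001011111001→1 (1)
 21  11011110010111110011→1 (1)
 22  10111100101111100111→1 (0)
 23  01111001011111001110→0 (1)
 24  11110010111110011101→1 (0)
 25  11100101111100111010→1 (1)
 26  11001011111001110101→1 (0)
 27  10010111110011101010→1 (1)
 28  00101111100111010101→0 (1)
 29  01011111001110101011→0 (0)
 30  10111110011101010110→1 (0)
 31  01111100111010101100→0 (1)
 32  11111001110101011001→1 (1)
 33  11110011101010110011→1 (1)
 34  11100111010101100111→1 (0)
 35  11001110101011001110→1 (0)
 36  10011101010110011100→1 (0)
 37  00111010101100111000→0 (0)
 38  01110101011001110000→0 (0)
 39  11101010110011100000→1 (1)
 40  11010101100111000001→1 (1)
 41  10101011001110000011→1 (1)
 42  01010110011100000111→0 (1)
 43  10101100111000001111→1 (0)
 44  01011001110000011110→0 (1)
 45  10110011100000111101→1 (0)
 46  01100111000001111010→0 (0)
 47  11001110000011110100→1 (0)
 48  10011100000111101000→1 (1)
 49  00111000001111010001→0 (0)
 50  01110000011110100010→0 (0)
 51  11100000111101000100→1 (0)
 52  11000001111010001000→1 (1)
 53  10000011110100010001→1 (1)
 54  00000111101000100011→0 (0)
 55  00001111010001000110→0 (1)
 56  00011110100010001101→0 (1)
 57  00111101000100011011→0 (0)
 58  01111010001000110110→0 (1)
 59  11110100010001101101→1 (0)
 60  11101000100011011010→1 (1)
 61  11010001000110110101→1 (0)
 62  10100010001101101010→1 (1)
 63  01000100011011010101→0 (1)
 64  10001000110110101011→1 (1)
 65  00010001101101010111→0 (1)
 66  00100011011010101111→0 (1)
 67  01000110110101011111→0 (1)
 68  10001101101010111111→1 (0)
 69  00011011010101111110→0 (1)
 70  00110110101011111101→0 (1)
 71  01101101010111111011→0 (0)
 72  11011010101111110110→1 (0)
 73  10110101011111101100→1 (0)
 74  01101010111111011000→0 (0)
 75  11010101111110110000→1 (1)
 76  10101011111101100001→1 (1)
 77  01010111111011000011→0 (0)
 78  10101111110110000110→1 (0)
 79  01011111101100001100→0 (1)
 80  10111111011000011001→1 (1)
 81  01111110110000110011→0 (0)
 82  11111101100001100110→1 (0)
 83  11111011000011001100→1 (0)
 84  11110110000110011000→1 (1)
 85  11101100001100110001→1 (1)
 86  11011000011001100011→1 (1)
 87  10110000110011000111→1 (0)
 88  01100001100110001110→0 (1)
 89  11000011001100011101→1 (0)
 90  10000110011000111010→1 (1)
 91  00001100110001110101→0 (1)
 92  00011001100011101011→0 (0)
 93  00110011000111010110→0 (1)
 94  01100110001110101101→0 (1)
 95  11001100011101011011→1 (1)
 96  10011000111010110111→1 (0)
 97  00110001110101101110→0 (1)
 98  01100011101011011101→0 (1)
 99  11000111010110111011→1 (1)
100  10001110101101110111→1 (0)
101  00011101011011101110→0 (1)
102  00111010110111011101→0 (1)
103  01110101101110111011→0 (0)
104  11101011011101110110→1 (0)
105  11010110111011101100→1 (0)
106  10101101110111011000→1 (1)
107  01011011101110110001→0 (0)
108  10110111011101100010→1 (1)
109  01101110111011000101→0 (1)
110  11011101110110001011→1 (1)
111  10111011101100010111→1 (0)
112  01110111011000101110→0 (1)
113  11101110110001011101→1 (0)
114  11011101100010111010→1 (1)
115  10111011000101110101→1 (0)
116  01110110001011101010→0 (0)
117  11101100010111010100→1 (0)
118  11011000101110101000→1 (1)
119  10110001011101010001→1 (1)
120  01100010111010100011→0 (0)
121  11000101110101000110→1 (0)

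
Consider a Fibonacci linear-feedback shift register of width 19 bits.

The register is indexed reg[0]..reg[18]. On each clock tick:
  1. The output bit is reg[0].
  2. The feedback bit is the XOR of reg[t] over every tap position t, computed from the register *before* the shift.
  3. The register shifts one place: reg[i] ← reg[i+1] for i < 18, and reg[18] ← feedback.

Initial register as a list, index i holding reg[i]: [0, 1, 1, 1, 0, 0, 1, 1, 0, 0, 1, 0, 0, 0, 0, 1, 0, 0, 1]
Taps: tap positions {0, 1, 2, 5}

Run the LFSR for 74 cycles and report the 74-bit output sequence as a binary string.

01110011001000010010011110111000011000000010010010100100100011010111110111

k : reg_k → out_k, fb_k
0: 0111001100100001001 → 0, fb=0
1: 1110011001000010010 → 1, fb=0
2: 1100110010000100100 → 1, fb=1
3: 1001100100001001001 → 1, fb=1
4: 0011001000010010011 → 0, fb=1
5: 0110010000100100111 → 0, fb=1
6: 1100100001001001111 → 1, fb=0
7: 1001000010010011110 → 1, fb=1
8: 0010000100100111101 → 0, fb=1
9: 0100001001001111011 → 0, fb=1
10: 1000010010011110111 → 1, fb=0
11: 0000100100111101110 → 0, fb=0
12: 0001001001111011100 → 0, fb=0
13: 0010010011110111000 → 0, fb=0
14: 0100100111101110000 → 0, fb=1
15: 1001001111011100001 → 1, fb=1
16: 0010011110111000011 → 0, fb=0
17: 0100111101110000110 → 0, fb=0
18: 1001111011100001100 → 1, fb=0
19: 0011110111000011000 → 0, fb=0
20: 0111101110000110000 → 0, fb=0
21: 1111011100001100000 → 1, fb=0
22: 1110111000011000000 → 1, fb=0
23: 1101110000110000000 → 1, fb=1
24: 1011100001100000001 → 1, fb=0
25: 0111000011000000010 → 0, fb=0
26: 1110000110000000100 → 1, fb=1
27: 1100001100000001001 → 1, fb=0
28: 1000011000000010010 → 1, fb=0
29: 0000110000000100100 → 0, fb=1
30: 0001100000001001001 → 0, fb=0
31: 0011000000010010010 → 0, fb=1
32: 0110000000100100101 → 0, fb=0
33: 1100000001001001010 → 1, fb=0
34: 1000000010010010100 → 1, fb=1
35: 0000000100100101001 → 0, fb=0
36: 0000001001001010010 → 0, fb=0
37: 0000010010010100100 → 0, fb=1
38: 0000100100101001001 → 0, fb=0
39: 0001001001010010010 → 0, fb=0
40: 0010010010100100100 → 0, fb=0
41: 0100100101001001000 → 0, fb=1
42: 1001001010010010001 → 1, fb=1
43: 0010010100100100011 → 0, fb=0
44: 0100101001001000110 → 0, fb=1
45: 1001010010010001101 → 1, fb=0
46: 0010100100100011010 → 0, fb=1
47: 0101001001000110101 → 0, fb=1
48: 1010010010001101011 → 1, fb=1
49: 0100100100011010111 → 0, fb=1
50: 1001001000110101111 → 1, fb=1
51: 0010010001101011111 → 0, fb=0
52: 0100100011010111110 → 0, fb=1
53: 1001000110101111101 → 1, fb=1
54: 0010001101011111011 → 0, fb=1
55: 0100011010111110111 → 0, fb=0
56: 1000110101111101110 → 1, fb=0
57: 0001101011111011100 → 0, fb=0
58: 0011010111110111000 → 0, fb=0
59: 0110101111101110000 → 0, fb=0
60: 1101011111011100000 → 1, fb=1
61: 1010111110111000001 → 1, fb=1
62: 0101111101110000011 → 0, fb=0
63: 1011111011100000110 → 1, fb=1
64: 0111110111000001101 → 0, fb=1
65: 1111101110000011011 → 1, fb=1
66: 1111011100000110111 → 1, fb=0
67: 1110111000001101110 → 1, fb=0
68: 1101110000011011100 → 1, fb=1
69: 1011100000110111001 → 1, fb=0
70: 0111000001101110010 → 0, fb=0
71: 1110000011011100100 → 1, fb=1
72: 1100000110111001001 → 1, fb=0
73: 1000001101110010010 → 1, fb=1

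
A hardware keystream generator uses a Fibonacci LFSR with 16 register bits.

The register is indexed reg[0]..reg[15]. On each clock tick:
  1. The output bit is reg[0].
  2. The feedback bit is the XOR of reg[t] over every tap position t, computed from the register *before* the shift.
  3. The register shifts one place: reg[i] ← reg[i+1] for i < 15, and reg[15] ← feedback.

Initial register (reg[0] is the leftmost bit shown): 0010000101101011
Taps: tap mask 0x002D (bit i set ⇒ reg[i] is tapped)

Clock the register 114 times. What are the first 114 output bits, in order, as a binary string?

k : reg_k → out_k, fb_k
0: 0010000101101011 → 0, fb=1
1: 0100001011010111 → 0, fb=0
2: 1000010110101110 → 1, fb=0
3: 0000101101011100 → 0, fb=0
4: 0001011010111000 → 0, fb=0
5: 0010110101110000 → 0, fb=0
6: 0101101011100000 → 0, fb=1
7: 1011010111000001 → 1, fb=0
8: 0110101110000010 → 0, fb=1
9: 1101011100000101 → 1, fb=1
10: 1010111000001011 → 1, fb=1
11: 0101110000010111 → 0, fb=0
12: 1011100000101110 → 1, fb=1
13: 0111000001011101 → 0, fb=0
14: 1110000010111010 → 1, fb=0
15: 1100000101110100 → 1, fb=1
16: 1000001011101001 → 1, fb=1
17: 0000010111010011 → 0, fb=1
18: 0000101110100111 → 0, fb=0
19: 0001011101001110 → 0, fb=0
20: 0010111010011100 → 0, fb=0
21: 0101110100111000 → 0, fb=0
22: 1011101001110000 → 1, fb=1
23: 0111010011100001 → 0, fb=1
24: 1110100111000011 → 1, fb=0
25: 1101001110000110 → 1, fb=0
26: 1010011100001100 → 1, fb=1
27: 0100111000011001 → 0, fb=1
28: 1001110000110011 → 1, fb=1
29: 0011100001100111 → 0, fb=0
30: 0111000011001110 → 0, fb=0
31: 1110000110011100 → 1, fb=0
32: 1100001100111000 → 1, fb=1
33: 1000011001110001 → 1, fb=0
34: 0000110011100010 → 0, fb=1
35: 0001100111000101 → 0, fb=1
36: 0011001110001011 → 0, fb=0
37: 0110011100010110 → 0, fb=0
38: 1100111000101100 → 1, fb=0
39: 1001110001011000 → 1, fb=1
40: 0011100010110001 → 0, fb=0
41: 0111000101100010 → 0, fb=0
42: 1110001011000100 → 1, fb=0
43: 1100010110001000 → 1, fb=0
44: 1000101100010000 → 1, fb=1
45: 0001011000100001 → 0, fb=0
46: 0010110001000010 → 0, fb=0
47: 0101100010000100 → 0, fb=1
48: 1011000100001001 → 1, fb=1
49: 0110001000010011 → 0, fb=1
50: 1100010000100111 → 1, fb=0
51: 1000100001001110 → 1, fb=1
52: 0001000010011101 → 0, fb=1
53: 0010000100111011 → 0, fb=1
54: 0100001001110111 → 0, fb=0
55: 1000010011101110 → 1, fb=0
56: 0000100111011100 → 0, fb=0
57: 0001001110111000 → 0, fb=1
58: 0010011101110001 → 0, fb=0
59: 0100111011100010 → 0, fb=1
60: 1001110111000101 → 1, fb=1
61: 0011101110001011 → 0, fb=0
62: 0111011100010110 → 0, fb=1
63: 1110111000101101 → 1, fb=1
64: 1101110001011011 → 1, fb=1
65: 1011100010110111 → 1, fb=1
66: 0111000101101111 → 0, fb=0
67: 1110001011011110 → 1, fb=0
68: 1100010110111100 → 1, fb=0
69: 1000101101111000 → 1, fb=1
70: 0001011011110001 → 0, fb=0
71: 0010110111100010 → 0, fb=0
72: 0101101111000100 → 0, fb=1
73: 1011011110001001 → 1, fb=0
74: 0110111100010010 → 0, fb=0
75: 1101111000100100 → 1, fb=1
76: 1011110001001001 → 1, fb=0
77: 0111100010010010 → 0, fb=0
78: 1111000100100100 → 1, fb=1
79: 1110001001001001 → 1, fb=0
80: 1100010010010010 → 1, fb=0
81: 1000100100100100 → 1, fb=1
82: 0001001001001001 → 0, fb=1
83: 0010010010010011 → 0, fb=0
84: 0100100100100110 → 0, fb=0
85: 1001001001001100 → 1, fb=0
86: 0010010010011000 → 0, fb=0
87: 0100100100110000 → 0, fb=0
88: 1001001001100000 → 1, fb=0
89: 0010010011000000 → 0, fb=0
90: 0100100110000000 → 0, fb=0
91: 1001001100000000 → 1, fb=0
92: 0010011000000000 → 0, fb=0
93: 0100110000000000 → 0, fb=1
94: 1001100000000001 → 1, fb=0
95: 0011000000000010 → 0, fb=0
96: 0110000000000100 → 0, fb=1
97: 1100000000001001 → 1, fb=1
98: 1000000000010011 → 1, fb=1
99: 0000000000100111 → 0, fb=0
100: 0000000001001110 → 0, fb=0
101: 0000000010011100 → 0, fb=0
102: 0000000100111000 → 0, fb=0
103: 0000001001110000 → 0, fb=0
104: 0000010011100000 → 0, fb=1
105: 0000100111000001 → 0, fb=0
106: 0001001110000010 → 0, fb=1
107: 0010011100000101 → 0, fb=0
108: 0100111000001010 → 0, fb=1
109: 1001110000010101 → 1, fb=1
110: 0011100000101011 → 0, fb=0
111: 0111000001010110 → 0, fb=0
112: 1110000010101100 → 1, fb=0
113: 1100000101011000 → 1, fb=1

001000010110101110000010111010011100001100111000101100010000100111011100010110111100010010010010011000000000010011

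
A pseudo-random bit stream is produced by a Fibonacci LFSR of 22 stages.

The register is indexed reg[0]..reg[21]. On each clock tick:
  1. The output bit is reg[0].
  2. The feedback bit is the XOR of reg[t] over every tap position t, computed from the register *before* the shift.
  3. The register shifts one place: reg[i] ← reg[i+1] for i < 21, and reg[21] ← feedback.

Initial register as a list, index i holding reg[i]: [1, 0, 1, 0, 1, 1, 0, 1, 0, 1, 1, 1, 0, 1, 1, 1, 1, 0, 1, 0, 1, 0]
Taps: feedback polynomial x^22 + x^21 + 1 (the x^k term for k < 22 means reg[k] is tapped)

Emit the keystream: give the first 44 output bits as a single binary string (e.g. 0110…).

10101101011101111010101100100110100101001100

k : reg_k → out_k, fb_k
0: 1010110101110111101010 → 1, fb=1
1: 0101101011101111010101 → 0, fb=1
2: 1011010111011110101011 → 1, fb=0
3: 0110101110111101010110 → 0, fb=0
4: 1101011101111010101100 → 1, fb=1
5: 1010111011110101011001 → 1, fb=0
6: 0101110111101010110010 → 0, fb=0
7: 1011101111010101100100 → 1, fb=1
8: 0111011110101011001001 → 0, fb=1
9: 1110111101010110010011 → 1, fb=0
10: 1101111010101100100110 → 1, fb=1
11: 1011110101011001001101 → 1, fb=0
12: 0111101010110010011010 → 0, fb=0
13: 1111010101100100110100 → 1, fb=1
14: 1110101011001001101001 → 1, fb=0
15: 1101010110010011010010 → 1, fb=1
16: 1010101100100110100101 → 1, fb=0
17: 0101011001001101001010 → 0, fb=0
18: 1010110010011010010100 → 1, fb=1
19: 0101100100110100101001 → 0, fb=1
20: 1011001001101001010011 → 1, fb=0
21: 0110010011010010100110 → 0, fb=0
22: 1100100110100101001100 → 1, fb=1
23: 1001001101001010011001 → 1, fb=0
24: 0010011010010100110010 → 0, fb=0
25: 0100110100101001100100 → 0, fb=0
26: 1001101001010011001000 → 1, fb=1
27: 0011010010100110010001 → 0, fb=1
28: 0110100101001100100011 → 0, fb=1
29: 1101001010011001000111 → 1, fb=0
30: 1010010100110010001110 → 1, fb=1
31: 0100101001100100011101 → 0, fb=1
32: 1001010011001000111011 → 1, fb=0
33: 0010100110010001110110 → 0, fb=0
34: 0101001100100011101100 → 0, fb=0
35: 1010011001000111011000 → 1, fb=1
36: 0100110010001110110001 → 0, fb=1
37: 1001100100011101100011 → 1, fb=0
38: 0011001000111011000110 → 0, fb=0
39: 0110010001110110001100 → 0, fb=0
40: 1100100011101100011000 → 1, fb=1
41: 1001000111011000110001 → 1, fb=0
42: 0010001110110001100010 → 0, fb=0
43: 0100011101100011000100 → 0, fb=0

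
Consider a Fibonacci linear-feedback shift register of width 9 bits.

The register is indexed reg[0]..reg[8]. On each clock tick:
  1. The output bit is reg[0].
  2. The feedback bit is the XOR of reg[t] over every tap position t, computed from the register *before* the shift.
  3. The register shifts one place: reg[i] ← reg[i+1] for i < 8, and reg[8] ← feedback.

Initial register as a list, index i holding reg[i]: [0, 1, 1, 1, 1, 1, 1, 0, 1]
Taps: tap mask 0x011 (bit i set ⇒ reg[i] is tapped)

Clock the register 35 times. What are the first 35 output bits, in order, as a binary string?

01111110110010010010110111111001001

tick  register→output (feedback)
  0  011111101→0 (1)
  1  111111011→1 (0)
  2  111110110→1 (0)
  3  111101100→1 (1)
  4  111011001→1 (0)
  5  110110010→1 (0)
  6  101100100→1 (1)
  7  011001001→0 (0)
  8  110010010→1 (0)
  9  100100100→1 (1)
 10  001001001→0 (0)
 11  010010010→0 (1)
 12  100100101→1 (1)
 13  001001011→0 (0)
 14  010010110→0 (1)
 15  100101101→1 (1)
 16  001011011→0 (1)
 17  010110111→0 (1)
 18  101101111→1 (1)
 19  011011111→0 (1)
 20  110111111→1 (0)
 21  101111110→1 (0)
 22  011111100→0 (1)
 23  111111001→1 (0)
 24  111110010→1 (0)
 25  111100100→1 (1)
 26  111001001→1 (1)
 27  110010011→1 (0)
 28  100100110→1 (1)
 29  001001101→0 (0)
 30  010011010→0 (1)
 31  100110101→1 (0)
 32  001101010→0 (0)
 33  011010100→0 (1)
 34  110101001→1 (1)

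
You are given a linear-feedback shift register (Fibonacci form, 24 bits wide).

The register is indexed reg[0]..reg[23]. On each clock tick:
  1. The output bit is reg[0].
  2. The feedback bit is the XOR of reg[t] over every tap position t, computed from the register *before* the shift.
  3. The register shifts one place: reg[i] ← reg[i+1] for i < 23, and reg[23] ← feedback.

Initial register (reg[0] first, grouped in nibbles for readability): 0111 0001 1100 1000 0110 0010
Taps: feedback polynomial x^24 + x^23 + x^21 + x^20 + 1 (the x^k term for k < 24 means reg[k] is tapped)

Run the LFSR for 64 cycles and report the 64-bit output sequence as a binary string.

0111000111001000011000100001110100101010111000000001010010100111

k : reg_k → out_k, fb_k
0: 011100011100100001100010 → 0, fb=0
1: 111000111001000011000100 → 1, fb=0
2: 110001110010000110001000 → 1, fb=0
3: 100011100100001100010000 → 1, fb=1
4: 000111001000011000100001 → 0, fb=1
5: 001110010000110001000011 → 0, fb=1
6: 011100100001100010000111 → 0, fb=0
7: 111001000011000100001110 → 1, fb=1
8: 110010000110001000011101 → 1, fb=0
9: 100100001100010000111010 → 1, fb=0
10: 001000011000100001110100 → 0, fb=1
11: 010000110001000011101001 → 0, fb=0
12: 100001100010000111010010 → 1, fb=1
13: 000011000100001110100101 → 0, fb=0
14: 000110001000011101001010 → 0, fb=1
15: 001100010000111010010101 → 0, fb=0
16: 011000100001110100101010 → 0, fb=1
17: 110001000011101001010101 → 1, fb=1
18: 100010000111010010101011 → 1, fb=1
19: 000100001110100101010111 → 0, fb=0
20: 001000011101001010101110 → 0, fb=0
21: 010000111010010101011100 → 0, fb=0
22: 100001110100101010111000 → 1, fb=0
23: 000011101001010101110000 → 0, fb=0
24: 000111010010101011100000 → 0, fb=0
25: 001110100101010111000000 → 0, fb=0
26: 011101001010101110000000 → 0, fb=0
27: 111010010101011100000000 → 1, fb=1
28: 110100101010111000000001 → 1, fb=0
29: 101001010101110000000010 → 1, fb=1
30: 010010101011100000000101 → 0, fb=0
31: 100101010111000000001010 → 1, fb=0
32: 001010101110000000010100 → 0, fb=1
33: 010101011100000000101001 → 0, fb=0
34: 101010111000000001010010 → 1, fb=1
35: 010101110000000010100101 → 0, fb=0
36: 101011100000000101001010 → 1, fb=0
37: 010111000000001010010100 → 0, fb=1
38: 101110000000010100101001 → 1, fb=1
39: 011100000000101001010011 → 0, fb=1
40: 111000000001010010100111 → 1, fb=1
41: 110000000010100101001111 → 1, fb=0
42: 100000000101001010011110 → 1, fb=1
43: 000000001010010100111101 → 0, fb=1
44: 000000010100101001111011 → 0, fb=0
45: 000000101001010011110110 → 0, fb=1
46: 000001010010100111101101 → 0, fb=1
47: 000010100101001111011011 → 0, fb=0
48: 000101001010011110110110 → 0, fb=1
49: 001010010100111101101101 → 0, fb=1
50: 010100101001111011011011 → 0, fb=0
51: 101001010011110110110110 → 1, fb=0
52: 010010100111101101101100 → 0, fb=0
53: 100101001111011011011000 → 1, fb=0
54: 001010011110110110110000 → 0, fb=0
55: 010100111101101101100000 → 0, fb=0
56: 101001111011011011000000 → 1, fb=1
57: 010011110110110110000001 → 0, fb=1
58: 100111101101101100000011 → 1, fb=0
59: 001111011011011000000110 → 0, fb=1
60: 011110110110110000001101 → 0, fb=1
61: 111101101101100000011011 → 1, fb=1
62: 111011011011000000110111 → 1, fb=1
63: 110110110110000001101111 → 1, fb=0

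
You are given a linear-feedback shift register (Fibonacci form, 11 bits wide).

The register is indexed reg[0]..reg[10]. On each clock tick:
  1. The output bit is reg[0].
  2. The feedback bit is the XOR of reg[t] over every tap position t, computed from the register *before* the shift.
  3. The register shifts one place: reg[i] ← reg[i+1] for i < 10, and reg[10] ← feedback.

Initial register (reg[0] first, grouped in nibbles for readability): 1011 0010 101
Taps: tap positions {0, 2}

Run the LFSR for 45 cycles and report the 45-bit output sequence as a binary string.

101100101010111100000010011000010111110010010

step | reg (before) | out | fb
   0 | 10110010101 | 1 | 0
   1 | 01100101010 | 0 | 1
   2 | 11001010101 | 1 | 1
   3 | 10010101011 | 1 | 1
   4 | 00101010111 | 0 | 1
   5 | 01010101111 | 0 | 0
   6 | 10101011110 | 1 | 0
   7 | 01010111100 | 0 | 0
   8 | 10101111000 | 1 | 0
   9 | 01011110000 | 0 | 0
  10 | 10111100000 | 1 | 0
  11 | 01111000000 | 0 | 1
  12 | 11110000001 | 1 | 0
  13 | 11100000010 | 1 | 0
  14 | 11000000100 | 1 | 1
  15 | 10000001001 | 1 | 1
  16 | 00000010011 | 0 | 0
  17 | 00000100110 | 0 | 0
  18 | 00001001100 | 0 | 0
  19 | 00010011000 | 0 | 0
  20 | 00100110000 | 0 | 1
  21 | 01001100001 | 0 | 0
  22 | 10011000010 | 1 | 1
  23 | 00110000101 | 0 | 1
  24 | 01100001011 | 0 | 1
  25 | 11000010111 | 1 | 1
  26 | 10000101111 | 1 | 1
  27 | 00001011111 | 0 | 0
  28 | 00010111110 | 0 | 0
  29 | 00101111100 | 0 | 1
  30 | 01011111001 | 0 | 0
  31 | 10111110010 | 1 | 0
  32 | 01111100100 | 0 | 1
  33 | 11111001001 | 1 | 0
  34 | 11110010010 | 1 | 0
  35 | 11100100100 | 1 | 0
  36 | 11001001000 | 1 | 1
  37 | 10010010001 | 1 | 1
  38 | 00100100011 | 0 | 1
  39 | 01001000111 | 0 | 0
  40 | 10010001110 | 1 | 1
  41 | 00100011101 | 0 | 1
  42 | 01000111011 | 0 | 0
  43 | 10001110110 | 1 | 1
  44 | 00011101101 | 0 | 0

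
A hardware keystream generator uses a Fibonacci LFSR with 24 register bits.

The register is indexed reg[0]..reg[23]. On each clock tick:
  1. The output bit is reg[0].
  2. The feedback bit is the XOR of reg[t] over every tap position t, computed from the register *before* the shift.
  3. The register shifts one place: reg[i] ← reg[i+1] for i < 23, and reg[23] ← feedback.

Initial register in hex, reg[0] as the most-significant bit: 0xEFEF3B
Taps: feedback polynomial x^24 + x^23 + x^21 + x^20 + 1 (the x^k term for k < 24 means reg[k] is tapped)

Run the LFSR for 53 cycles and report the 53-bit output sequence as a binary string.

11101111111011110011101111001100110100000010100001111

step | reg (before) | out | fb
   0 | 111011111110111100111011 | 1 | 1
   1 | 110111111101111001110111 | 1 | 1
   2 | 101111111011110011101111 | 1 | 0
   3 | 011111110111100111011110 | 0 | 0
   4 | 111111101111001110111100 | 1 | 1
   5 | 111111011110011101111001 | 1 | 1
   6 | 111110111100111011110011 | 1 | 0
   7 | 111101111001110111100110 | 1 | 0
   8 | 111011110011101111001100 | 1 | 1
   9 | 110111100111011110011001 | 1 | 1
  10 | 101111001110111100110011 | 1 | 0
  11 | 011110011101111001100110 | 0 | 1
  12 | 111100111011110011001101 | 1 | 0
  13 | 111001110111100110011010 | 1 | 0
  14 | 110011101111001100110100 | 1 | 0
  15 | 100111011110011001101000 | 1 | 0
  16 | 001110111100110011010000 | 0 | 0
  17 | 011101111001100110100000 | 0 | 0
  18 | 111011110011001101000000 | 1 | 1
  19 | 110111100110011010000001 | 1 | 0
  20 | 101111001100110100000010 | 1 | 1
  21 | 011110011001101000000101 | 0 | 0
  22 | 111100110011010000001010 | 1 | 0
  23 | 111001100110100000010100 | 1 | 0
  24 | 110011001101000000101000 | 1 | 0
  25 | 100110011010000001010000 | 1 | 1
  26 | 001100110100000010100001 | 0 | 1
  27 | 011001101000000101000011 | 0 | 1
  28 | 110011010000001010000111 | 1 | 1
  29 | 100110100000010100001111 | 1 | 0
  30 | 001101000000101000011110 | 0 | 0
  31 | 011010000001010000111100 | 0 | 0
  32 | 110100000010100001111000 | 1 | 0
  33 | 101000000101000011110000 | 1 | 1
  34 | 010000001010000111100001 | 0 | 1
  35 | 100000010100001111000011 | 1 | 0
  36 | 000000101000011110000110 | 0 | 1
  37 | 000001010000111100001101 | 0 | 1
  38 | 000010100001111000011011 | 0 | 0
  39 | 000101000011110000110110 | 0 | 1
  40 | 001010000111100001101101 | 0 | 1
  41 | 010100001111000011011011 | 0 | 0
  42 | 101000011110000110110110 | 1 | 0
  43 | 010000111100001101101100 | 0 | 0
  44 | 100001111000011011011000 | 1 | 0
  45 | 000011110000110110110000 | 0 | 0
  46 | 000111100001101101100000 | 0 | 0
  47 | 001111000011011011000000 | 0 | 0
  48 | 011110000110110110000000 | 0 | 0
  49 | 111100001101101100000000 | 1 | 1
  50 | 111000011011011000000001 | 1 | 0
  51 | 110000110110110000000010 | 1 | 1
  52 | 100001101101100000000101 | 1 | 1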